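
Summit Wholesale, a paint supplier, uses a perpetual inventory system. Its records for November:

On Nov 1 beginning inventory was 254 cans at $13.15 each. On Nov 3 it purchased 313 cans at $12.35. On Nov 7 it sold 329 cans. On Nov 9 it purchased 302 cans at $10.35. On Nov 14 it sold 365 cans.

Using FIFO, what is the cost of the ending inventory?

Nov 7, 329 sold [FIFO — oldest first]: 254 @ $13.15 + 75 @ $12.35 = $4,266.35
Nov 14, 365 sold [FIFO — oldest first]: 238 @ $12.35 + 127 @ $10.35 = $4,253.75
Total COGS = $4,266.35 + $4,253.75 = $8,520.10
Ending inventory: 175 @ $10.35 = $1,811.25

Ending inventory = $1,811.25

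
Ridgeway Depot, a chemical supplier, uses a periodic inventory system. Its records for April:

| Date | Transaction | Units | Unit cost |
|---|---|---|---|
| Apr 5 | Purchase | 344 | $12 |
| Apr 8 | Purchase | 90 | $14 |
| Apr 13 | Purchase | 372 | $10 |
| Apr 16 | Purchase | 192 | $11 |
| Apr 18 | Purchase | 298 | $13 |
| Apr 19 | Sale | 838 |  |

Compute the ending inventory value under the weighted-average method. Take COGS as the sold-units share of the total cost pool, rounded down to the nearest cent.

Apr 19, sell 838: 838/1296 × $15,094.00 → $9,759.85
Ending inventory (cost pool remaining) = $5,334.15
Check: goods available $15,094.00 = COGS $9,759.85 + ending $5,334.15

Ending inventory = $5,334.15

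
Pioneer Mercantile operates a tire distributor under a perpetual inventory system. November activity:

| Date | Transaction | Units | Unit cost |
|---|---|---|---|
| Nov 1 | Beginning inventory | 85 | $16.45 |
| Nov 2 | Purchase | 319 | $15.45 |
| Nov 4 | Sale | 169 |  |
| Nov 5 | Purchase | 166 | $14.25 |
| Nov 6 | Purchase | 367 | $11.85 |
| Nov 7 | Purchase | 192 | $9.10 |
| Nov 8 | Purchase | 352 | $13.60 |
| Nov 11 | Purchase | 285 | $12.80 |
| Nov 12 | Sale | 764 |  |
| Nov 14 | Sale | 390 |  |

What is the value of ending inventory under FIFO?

Nov 4, 169 sold [FIFO — oldest first]: 85 @ $16.45 + 84 @ $15.45 = $2,696.05
Nov 12, 764 sold [FIFO — oldest first]: 235 @ $15.45 + 166 @ $14.25 + 363 @ $11.85 = $10,297.80
Nov 14, 390 sold [FIFO — oldest first]: 4 @ $11.85 + 192 @ $9.10 + 194 @ $13.60 = $4,433.00
Total COGS = $2,696.05 + $10,297.80 + $4,433.00 = $17,426.85
Ending inventory: 158 @ $13.60 + 285 @ $12.80 = $5,796.80

Ending inventory = $5,796.80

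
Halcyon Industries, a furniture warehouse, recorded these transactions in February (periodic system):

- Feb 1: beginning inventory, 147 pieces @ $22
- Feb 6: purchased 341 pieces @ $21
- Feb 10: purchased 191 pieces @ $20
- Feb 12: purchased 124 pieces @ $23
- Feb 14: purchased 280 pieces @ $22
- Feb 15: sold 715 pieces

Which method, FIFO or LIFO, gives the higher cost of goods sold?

FIFO COGS: 147 @ $22 + 341 @ $21 + 191 @ $20 + 36 @ $23 = $15,043
LIFO COGS: 280 @ $22 + 124 @ $23 + 191 @ $20 + 120 @ $21 = $15,352

LIFO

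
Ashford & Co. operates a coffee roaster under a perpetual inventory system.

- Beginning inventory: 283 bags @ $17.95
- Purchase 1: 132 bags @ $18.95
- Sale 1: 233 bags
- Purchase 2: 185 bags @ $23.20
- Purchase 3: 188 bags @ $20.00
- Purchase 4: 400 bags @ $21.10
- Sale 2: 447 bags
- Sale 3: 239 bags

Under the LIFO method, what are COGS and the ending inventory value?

COGS = $18,787.95; ending inventory = $5,285.30

Sale 1 (233) [LIFO — newest first]: 132 @ $18.95 + 101 @ $17.95 = $4,314.35
Sale 2 (447) [LIFO — newest first]: 400 @ $21.10 + 47 @ $20.00 = $9,380.00
Sale 3 (239) [LIFO — newest first]: 141 @ $20.00 + 98 @ $23.20 = $5,093.60
Total COGS = $4,314.35 + $9,380.00 + $5,093.60 = $18,787.95
Ending inventory: 182 @ $17.95 + 87 @ $23.20 = $5,285.30
Check: goods available $24,073.25 = COGS $18,787.95 + ending $5,285.30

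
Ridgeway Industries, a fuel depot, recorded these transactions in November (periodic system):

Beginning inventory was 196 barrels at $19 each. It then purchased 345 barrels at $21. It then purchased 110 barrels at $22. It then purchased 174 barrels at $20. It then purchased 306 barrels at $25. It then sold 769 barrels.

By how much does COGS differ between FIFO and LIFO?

$1,560

FIFO COGS: 196 @ $19 + 345 @ $21 + 110 @ $22 + 118 @ $20 = $15,749
LIFO COGS: 306 @ $25 + 174 @ $20 + 110 @ $22 + 179 @ $21 = $17,309
Difference = |$15,749 − $17,309| = $1,560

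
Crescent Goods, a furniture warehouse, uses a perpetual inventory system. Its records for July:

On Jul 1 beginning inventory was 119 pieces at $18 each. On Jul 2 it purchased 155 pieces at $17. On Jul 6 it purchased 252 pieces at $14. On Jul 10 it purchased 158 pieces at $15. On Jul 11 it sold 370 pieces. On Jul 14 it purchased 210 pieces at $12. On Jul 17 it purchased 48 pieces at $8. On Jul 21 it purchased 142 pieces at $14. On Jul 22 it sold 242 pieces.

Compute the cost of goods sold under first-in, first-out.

Jul 11, 370 sold [FIFO — oldest first]: 119 @ $18 + 155 @ $17 + 96 @ $14 = $6,121
Jul 22, 242 sold [FIFO — oldest first]: 156 @ $14 + 86 @ $15 = $3,474
Total COGS = $6,121 + $3,474 = $9,595
Ending inventory: 72 @ $15 + 210 @ $12 + 48 @ $8 + 142 @ $14 = $5,972

COGS = $9,595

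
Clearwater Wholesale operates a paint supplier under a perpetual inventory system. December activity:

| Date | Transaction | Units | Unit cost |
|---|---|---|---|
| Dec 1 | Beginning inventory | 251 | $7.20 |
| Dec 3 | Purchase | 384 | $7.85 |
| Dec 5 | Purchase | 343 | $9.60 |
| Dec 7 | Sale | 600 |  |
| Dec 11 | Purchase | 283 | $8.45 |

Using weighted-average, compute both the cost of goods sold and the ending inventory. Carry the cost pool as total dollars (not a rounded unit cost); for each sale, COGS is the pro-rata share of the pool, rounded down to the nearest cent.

After Dec 1: 251 on hand, pool $1,807.20 (≈ $7.2000 each)
After Dec 3: 635 on hand, pool $4,821.60 (≈ $7.5931 each)
After Dec 5: 978 on hand, pool $8,114.40 (≈ $8.2969 each)
Dec 7, sell 600: 600/978 × $8,114.40 → $4,978.15
After Dec 11: 661 on hand, pool $5,527.60 (≈ $8.3625 each)
Ending inventory (cost pool remaining) = $5,527.60
Check: goods available $10,505.75 = COGS $4,978.15 + ending $5,527.60

COGS = $4,978.15; ending inventory = $5,527.60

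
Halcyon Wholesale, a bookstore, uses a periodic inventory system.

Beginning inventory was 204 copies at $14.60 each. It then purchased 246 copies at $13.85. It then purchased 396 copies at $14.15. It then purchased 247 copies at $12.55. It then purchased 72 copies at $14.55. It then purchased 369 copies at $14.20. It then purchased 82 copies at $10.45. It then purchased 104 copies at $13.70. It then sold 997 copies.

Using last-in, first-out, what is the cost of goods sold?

Sale 1 (997) [LIFO — newest first]: 104 @ $13.70 + 82 @ $10.45 + 369 @ $14.20 + 72 @ $14.55 + 247 @ $12.55 + 123 @ $14.15 = $13,409.40
Ending inventory: 204 @ $14.60 + 246 @ $13.85 + 273 @ $14.15 = $10,248.45

COGS = $13,409.40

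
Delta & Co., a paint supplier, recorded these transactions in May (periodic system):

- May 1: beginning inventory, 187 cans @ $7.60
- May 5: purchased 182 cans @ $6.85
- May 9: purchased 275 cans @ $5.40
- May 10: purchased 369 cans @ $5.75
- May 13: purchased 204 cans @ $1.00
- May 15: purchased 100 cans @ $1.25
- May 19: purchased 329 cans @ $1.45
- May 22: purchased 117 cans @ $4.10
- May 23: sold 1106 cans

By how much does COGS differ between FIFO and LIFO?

$3,034.90

FIFO COGS: 187 @ $7.60 + 182 @ $6.85 + 275 @ $5.40 + 369 @ $5.75 + 93 @ $1.00 = $6,367.65
LIFO COGS: 117 @ $4.10 + 329 @ $1.45 + 100 @ $1.25 + 204 @ $1.00 + 356 @ $5.75 = $3,332.75
Difference = |$6,367.65 − $3,332.75| = $3,034.90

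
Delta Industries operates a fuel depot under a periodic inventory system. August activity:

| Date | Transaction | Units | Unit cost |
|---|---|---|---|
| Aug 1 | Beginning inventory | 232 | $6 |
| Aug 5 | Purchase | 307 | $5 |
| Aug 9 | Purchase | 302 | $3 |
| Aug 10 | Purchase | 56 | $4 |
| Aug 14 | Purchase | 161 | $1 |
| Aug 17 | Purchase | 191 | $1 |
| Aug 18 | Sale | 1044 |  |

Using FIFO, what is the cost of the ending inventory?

Aug 18, 1044 sold [FIFO — oldest first]: 232 @ $6 + 307 @ $5 + 302 @ $3 + 56 @ $4 + 147 @ $1 = $4,204
Ending inventory: 14 @ $1 + 191 @ $1 = $205

Ending inventory = $205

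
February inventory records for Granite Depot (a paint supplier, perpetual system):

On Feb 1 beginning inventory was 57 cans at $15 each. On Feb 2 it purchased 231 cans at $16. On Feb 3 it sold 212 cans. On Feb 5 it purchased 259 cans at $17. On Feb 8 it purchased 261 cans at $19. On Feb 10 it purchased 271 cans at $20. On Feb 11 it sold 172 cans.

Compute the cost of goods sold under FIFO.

Feb 3, 212 sold [FIFO — oldest first]: 57 @ $15 + 155 @ $16 = $3,335
Feb 11, 172 sold [FIFO — oldest first]: 76 @ $16 + 96 @ $17 = $2,848
Total COGS = $3,335 + $2,848 = $6,183
Ending inventory: 163 @ $17 + 261 @ $19 + 271 @ $20 = $13,150
Check: goods available $19,333 = COGS $6,183 + ending $13,150

COGS = $6,183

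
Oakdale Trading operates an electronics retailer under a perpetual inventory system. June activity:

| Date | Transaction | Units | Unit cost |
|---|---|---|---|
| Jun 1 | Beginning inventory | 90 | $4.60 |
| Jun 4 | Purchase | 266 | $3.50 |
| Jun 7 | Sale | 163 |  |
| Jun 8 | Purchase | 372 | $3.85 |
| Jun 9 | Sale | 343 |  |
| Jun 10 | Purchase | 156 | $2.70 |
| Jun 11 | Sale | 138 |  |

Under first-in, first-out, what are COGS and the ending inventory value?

COGS = $2,453.80; ending inventory = $744.60

Jun 7, 163 sold [FIFO — oldest first]: 90 @ $4.60 + 73 @ $3.50 = $669.50
Jun 9, 343 sold [FIFO — oldest first]: 193 @ $3.50 + 150 @ $3.85 = $1,253.00
Jun 11, 138 sold [FIFO — oldest first]: 138 @ $3.85 = $531.30
Total COGS = $669.50 + $1,253.00 + $531.30 = $2,453.80
Ending inventory: 84 @ $3.85 + 156 @ $2.70 = $744.60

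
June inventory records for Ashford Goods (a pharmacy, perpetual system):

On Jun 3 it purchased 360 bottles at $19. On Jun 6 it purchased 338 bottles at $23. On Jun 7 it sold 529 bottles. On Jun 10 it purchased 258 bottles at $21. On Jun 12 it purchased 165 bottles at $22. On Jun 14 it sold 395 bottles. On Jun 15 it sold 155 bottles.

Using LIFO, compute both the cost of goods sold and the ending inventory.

COGS = $22,864; ending inventory = $798

Jun 7, 529 sold [LIFO — newest first]: 338 @ $23 + 191 @ $19 = $11,403
Jun 14, 395 sold [LIFO — newest first]: 165 @ $22 + 230 @ $21 = $8,460
Jun 15, 155 sold [LIFO — newest first]: 28 @ $21 + 127 @ $19 = $3,001
Total COGS = $11,403 + $8,460 + $3,001 = $22,864
Ending inventory: 42 @ $19 = $798
Check: goods available $23,662 = COGS $22,864 + ending $798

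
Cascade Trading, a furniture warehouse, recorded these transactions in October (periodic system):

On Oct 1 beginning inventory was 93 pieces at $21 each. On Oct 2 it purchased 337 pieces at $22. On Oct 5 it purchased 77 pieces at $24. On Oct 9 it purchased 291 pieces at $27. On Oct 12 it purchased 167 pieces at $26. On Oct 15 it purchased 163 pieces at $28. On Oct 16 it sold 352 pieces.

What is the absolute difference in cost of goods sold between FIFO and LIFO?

$1,849

FIFO COGS: 93 @ $21 + 259 @ $22 = $7,651
LIFO COGS: 163 @ $28 + 167 @ $26 + 22 @ $27 = $9,500
Difference = |$7,651 − $9,500| = $1,849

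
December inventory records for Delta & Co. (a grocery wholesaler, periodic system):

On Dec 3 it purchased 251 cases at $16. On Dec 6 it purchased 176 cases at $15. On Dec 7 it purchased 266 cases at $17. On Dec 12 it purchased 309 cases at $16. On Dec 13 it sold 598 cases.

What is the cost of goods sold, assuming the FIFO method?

Dec 13, 598 sold [FIFO — oldest first]: 251 @ $16 + 176 @ $15 + 171 @ $17 = $9,563
Ending inventory: 95 @ $17 + 309 @ $16 = $6,559

COGS = $9,563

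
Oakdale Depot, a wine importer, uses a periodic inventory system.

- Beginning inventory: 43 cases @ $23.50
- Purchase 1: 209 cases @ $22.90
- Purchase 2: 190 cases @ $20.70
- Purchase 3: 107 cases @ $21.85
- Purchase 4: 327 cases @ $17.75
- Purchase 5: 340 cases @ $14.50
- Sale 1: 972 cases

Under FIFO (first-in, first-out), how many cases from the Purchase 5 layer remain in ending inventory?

Sale 1 (972) [FIFO — oldest first]: 43 @ $23.50 + 209 @ $22.90 + 190 @ $20.70 + 107 @ $21.85 + 327 @ $17.75 + 96 @ $14.50 = $19,263.80
Ending inventory: 244 @ $14.50 = $3,538.00

244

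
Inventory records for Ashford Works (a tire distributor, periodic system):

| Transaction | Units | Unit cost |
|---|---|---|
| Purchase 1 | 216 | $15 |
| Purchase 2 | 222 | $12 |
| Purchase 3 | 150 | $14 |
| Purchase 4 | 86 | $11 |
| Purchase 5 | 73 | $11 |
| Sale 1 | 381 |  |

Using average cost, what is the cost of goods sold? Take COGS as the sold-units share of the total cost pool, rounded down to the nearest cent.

COGS = $4,974.42

Sale 1, sell 381: 381/747 × $9,753.00 → $4,974.42
Ending inventory (cost pool remaining) = $4,778.58
Check: goods available $9,753.00 = COGS $4,974.42 + ending $4,778.58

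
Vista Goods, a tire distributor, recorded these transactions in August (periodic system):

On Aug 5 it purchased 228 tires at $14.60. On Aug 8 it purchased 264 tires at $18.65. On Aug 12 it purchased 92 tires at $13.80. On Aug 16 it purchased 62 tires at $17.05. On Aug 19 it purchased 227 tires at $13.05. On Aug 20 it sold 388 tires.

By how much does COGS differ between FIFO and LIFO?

FIFO COGS: 228 @ $14.60 + 160 @ $18.65 = $6,312.80
LIFO COGS: 227 @ $13.05 + 62 @ $17.05 + 92 @ $13.80 + 7 @ $18.65 = $5,419.60
Difference = |$6,312.80 − $5,419.60| = $893.20

$893.20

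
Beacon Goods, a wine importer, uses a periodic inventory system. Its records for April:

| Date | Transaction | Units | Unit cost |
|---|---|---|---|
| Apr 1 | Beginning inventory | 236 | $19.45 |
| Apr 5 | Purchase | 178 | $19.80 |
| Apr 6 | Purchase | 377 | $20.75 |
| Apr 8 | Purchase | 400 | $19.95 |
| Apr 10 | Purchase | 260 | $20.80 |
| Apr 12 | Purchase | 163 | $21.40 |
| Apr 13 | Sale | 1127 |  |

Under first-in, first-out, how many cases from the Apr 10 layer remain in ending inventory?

260

Apr 13, 1127 sold [FIFO — oldest first]: 236 @ $19.45 + 178 @ $19.80 + 377 @ $20.75 + 336 @ $19.95 = $22,640.55
Ending inventory: 64 @ $19.95 + 260 @ $20.80 + 163 @ $21.40 = $10,173.00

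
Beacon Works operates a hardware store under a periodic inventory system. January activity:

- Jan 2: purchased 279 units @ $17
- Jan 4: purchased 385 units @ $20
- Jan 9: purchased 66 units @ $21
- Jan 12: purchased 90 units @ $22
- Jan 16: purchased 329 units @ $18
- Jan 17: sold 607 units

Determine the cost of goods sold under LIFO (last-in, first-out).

Jan 17, 607 sold [LIFO — newest first]: 329 @ $18 + 90 @ $22 + 66 @ $21 + 122 @ $20 = $11,728
Ending inventory: 279 @ $17 + 263 @ $20 = $10,003
Check: goods available $21,731 = COGS $11,728 + ending $10,003

COGS = $11,728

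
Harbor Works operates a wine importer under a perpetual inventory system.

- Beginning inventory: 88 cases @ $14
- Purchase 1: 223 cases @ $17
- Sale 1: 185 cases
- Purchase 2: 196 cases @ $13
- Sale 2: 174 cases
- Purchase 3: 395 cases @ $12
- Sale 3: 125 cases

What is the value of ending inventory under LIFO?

Ending inventory = $5,404

Sale 1 (185) [LIFO — newest first]: 185 @ $17 = $3,145
Sale 2 (174) [LIFO — newest first]: 174 @ $13 = $2,262
Sale 3 (125) [LIFO — newest first]: 125 @ $12 = $1,500
Total COGS = $3,145 + $2,262 + $1,500 = $6,907
Ending inventory: 88 @ $14 + 38 @ $17 + 22 @ $13 + 270 @ $12 = $5,404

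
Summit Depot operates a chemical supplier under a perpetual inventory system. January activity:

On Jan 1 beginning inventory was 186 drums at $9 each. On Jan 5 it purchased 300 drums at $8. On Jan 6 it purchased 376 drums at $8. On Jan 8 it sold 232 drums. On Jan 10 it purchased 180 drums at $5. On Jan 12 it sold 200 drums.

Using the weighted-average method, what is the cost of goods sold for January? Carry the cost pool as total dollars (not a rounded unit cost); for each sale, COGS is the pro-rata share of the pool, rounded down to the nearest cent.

After Jan 1: 186 on hand, pool $1,674.00 (≈ $9.0000 each)
After Jan 5: 486 on hand, pool $4,074.00 (≈ $8.3827 each)
After Jan 6: 862 on hand, pool $7,082.00 (≈ $8.2158 each)
Jan 8, sell 232: 232/862 × $7,082.00 → $1,906.06
After Jan 10: 810 on hand, pool $6,075.94 (≈ $7.5012 each)
Jan 12, sell 200: 200/810 × $6,075.94 → $1,500.23
Total COGS = $1,906.06 + $1,500.23 = $3,406.29
Ending inventory (cost pool remaining) = $4,575.71

COGS = $3,406.29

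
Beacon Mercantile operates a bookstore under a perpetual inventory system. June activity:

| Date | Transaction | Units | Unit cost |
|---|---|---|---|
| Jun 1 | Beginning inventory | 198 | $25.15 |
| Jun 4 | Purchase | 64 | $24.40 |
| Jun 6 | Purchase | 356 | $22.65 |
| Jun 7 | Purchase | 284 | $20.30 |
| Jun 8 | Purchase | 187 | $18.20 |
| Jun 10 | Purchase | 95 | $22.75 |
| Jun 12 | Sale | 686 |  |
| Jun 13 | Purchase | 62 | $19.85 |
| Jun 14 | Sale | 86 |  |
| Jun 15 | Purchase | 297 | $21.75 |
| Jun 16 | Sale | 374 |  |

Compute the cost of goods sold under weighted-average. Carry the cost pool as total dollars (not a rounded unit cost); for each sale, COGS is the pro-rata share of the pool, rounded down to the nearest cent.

COGS = $25,008.12

After Jun 1: 198 on hand, pool $4,979.70 (≈ $25.1500 each)
After Jun 4: 262 on hand, pool $6,541.30 (≈ $24.9668 each)
After Jun 6: 618 on hand, pool $14,604.70 (≈ $23.6322 each)
After Jun 7: 902 on hand, pool $20,369.90 (≈ $22.5830 each)
After Jun 8: 1089 on hand, pool $23,773.30 (≈ $21.8304 each)
After Jun 10: 1184 on hand, pool $25,934.55 (≈ $21.9042 each)
Jun 12, sell 686: 686/1184 × $25,934.55 → $15,026.26
After Jun 13: 560 on hand, pool $12,138.99 (≈ $21.6768 each)
Jun 14, sell 86: 86/560 × $12,138.99 → $1,864.20
After Jun 15: 771 on hand, pool $16,734.54 (≈ $21.7050 each)
Jun 16, sell 374: 374/771 × $16,734.54 → $8,117.66
Total COGS = $15,026.26 + $1,864.20 + $8,117.66 = $25,008.12
Ending inventory (cost pool remaining) = $8,616.88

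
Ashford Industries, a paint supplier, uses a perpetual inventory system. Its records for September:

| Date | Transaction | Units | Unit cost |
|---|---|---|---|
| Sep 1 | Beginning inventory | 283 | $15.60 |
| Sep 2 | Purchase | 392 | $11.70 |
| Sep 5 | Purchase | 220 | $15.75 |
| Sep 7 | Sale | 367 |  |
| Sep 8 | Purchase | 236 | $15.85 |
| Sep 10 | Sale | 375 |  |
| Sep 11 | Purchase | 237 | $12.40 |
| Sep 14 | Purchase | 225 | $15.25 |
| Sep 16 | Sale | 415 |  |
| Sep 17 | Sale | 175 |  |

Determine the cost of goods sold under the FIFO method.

Sep 7, 367 sold [FIFO — oldest first]: 283 @ $15.60 + 84 @ $11.70 = $5,397.60
Sep 10, 375 sold [FIFO — oldest first]: 308 @ $11.70 + 67 @ $15.75 = $4,658.85
Sep 16, 415 sold [FIFO — oldest first]: 153 @ $15.75 + 236 @ $15.85 + 26 @ $12.40 = $6,472.75
Sep 17, 175 sold [FIFO — oldest first]: 175 @ $12.40 = $2,170.00
Total COGS = $5,397.60 + $4,658.85 + $6,472.75 + $2,170.00 = $18,699.20
Ending inventory: 36 @ $12.40 + 225 @ $15.25 = $3,877.65
Check: goods available $22,576.85 = COGS $18,699.20 + ending $3,877.65

COGS = $18,699.20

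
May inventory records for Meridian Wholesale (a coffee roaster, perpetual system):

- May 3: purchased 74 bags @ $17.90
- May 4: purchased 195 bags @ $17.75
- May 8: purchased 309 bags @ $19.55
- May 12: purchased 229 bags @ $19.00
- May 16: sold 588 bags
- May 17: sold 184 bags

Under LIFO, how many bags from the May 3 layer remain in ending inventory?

May 16, 588 sold [LIFO — newest first]: 229 @ $19.00 + 309 @ $19.55 + 50 @ $17.75 = $11,279.45
May 17, 184 sold [LIFO — newest first]: 145 @ $17.75 + 39 @ $17.90 = $3,271.85
Total COGS = $11,279.45 + $3,271.85 = $14,551.30
Ending inventory: 35 @ $17.90 = $626.50
Check: goods available $15,177.80 = COGS $14,551.30 + ending $626.50

35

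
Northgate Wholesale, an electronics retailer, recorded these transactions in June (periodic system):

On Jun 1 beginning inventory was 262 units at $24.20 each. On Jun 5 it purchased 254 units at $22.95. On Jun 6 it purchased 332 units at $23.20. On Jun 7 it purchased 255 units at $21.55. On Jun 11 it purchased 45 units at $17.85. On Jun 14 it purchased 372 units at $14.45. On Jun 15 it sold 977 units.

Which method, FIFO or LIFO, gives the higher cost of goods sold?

FIFO COGS: 262 @ $24.20 + 254 @ $22.95 + 332 @ $23.20 + 129 @ $21.55 = $22,652.05
LIFO COGS: 372 @ $14.45 + 45 @ $17.85 + 255 @ $21.55 + 305 @ $23.20 = $18,749.90

FIFO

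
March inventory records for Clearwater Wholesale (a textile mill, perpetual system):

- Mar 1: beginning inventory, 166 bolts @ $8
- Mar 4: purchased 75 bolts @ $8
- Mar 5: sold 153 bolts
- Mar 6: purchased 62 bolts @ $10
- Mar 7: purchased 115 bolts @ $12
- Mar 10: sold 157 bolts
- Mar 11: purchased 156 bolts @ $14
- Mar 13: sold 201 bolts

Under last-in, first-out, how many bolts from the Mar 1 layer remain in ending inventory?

63

Mar 5, 153 sold [LIFO — newest first]: 75 @ $8 + 78 @ $8 = $1,224
Mar 10, 157 sold [LIFO — newest first]: 115 @ $12 + 42 @ $10 = $1,800
Mar 13, 201 sold [LIFO — newest first]: 156 @ $14 + 20 @ $10 + 25 @ $8 = $2,584
Total COGS = $1,224 + $1,800 + $2,584 = $5,608
Ending inventory: 63 @ $8 = $504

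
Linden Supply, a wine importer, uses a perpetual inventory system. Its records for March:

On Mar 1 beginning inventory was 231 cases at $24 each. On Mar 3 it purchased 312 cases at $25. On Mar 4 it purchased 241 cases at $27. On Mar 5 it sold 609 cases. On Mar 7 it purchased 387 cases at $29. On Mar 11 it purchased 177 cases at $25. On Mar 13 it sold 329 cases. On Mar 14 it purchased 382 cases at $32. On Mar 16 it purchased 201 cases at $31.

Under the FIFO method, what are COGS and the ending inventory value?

Mar 5, 609 sold [FIFO — oldest first]: 231 @ $24 + 312 @ $25 + 66 @ $27 = $15,126
Mar 13, 329 sold [FIFO — oldest first]: 175 @ $27 + 154 @ $29 = $9,191
Total COGS = $15,126 + $9,191 = $24,317
Ending inventory: 233 @ $29 + 177 @ $25 + 382 @ $32 + 201 @ $31 = $29,637
Check: goods available $53,954 = COGS $24,317 + ending $29,637

COGS = $24,317; ending inventory = $29,637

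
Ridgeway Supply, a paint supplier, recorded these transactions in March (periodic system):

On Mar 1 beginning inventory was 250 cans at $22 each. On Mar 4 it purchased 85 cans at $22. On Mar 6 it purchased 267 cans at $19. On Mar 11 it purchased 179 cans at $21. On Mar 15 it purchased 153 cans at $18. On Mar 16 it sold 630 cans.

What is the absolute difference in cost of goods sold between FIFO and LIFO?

$763

FIFO COGS: 250 @ $22 + 85 @ $22 + 267 @ $19 + 28 @ $21 = $13,031
LIFO COGS: 153 @ $18 + 179 @ $21 + 267 @ $19 + 31 @ $22 = $12,268
Difference = |$13,031 − $12,268| = $763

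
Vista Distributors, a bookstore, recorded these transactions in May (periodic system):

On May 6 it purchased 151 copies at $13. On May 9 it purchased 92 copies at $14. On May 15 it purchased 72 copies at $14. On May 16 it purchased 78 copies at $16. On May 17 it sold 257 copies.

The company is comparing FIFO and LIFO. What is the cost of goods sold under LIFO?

FIFO COGS: 151 @ $13 + 92 @ $14 + 14 @ $14 = $3,447
LIFO COGS: 78 @ $16 + 72 @ $14 + 92 @ $14 + 15 @ $13 = $3,739

COGS = $3,739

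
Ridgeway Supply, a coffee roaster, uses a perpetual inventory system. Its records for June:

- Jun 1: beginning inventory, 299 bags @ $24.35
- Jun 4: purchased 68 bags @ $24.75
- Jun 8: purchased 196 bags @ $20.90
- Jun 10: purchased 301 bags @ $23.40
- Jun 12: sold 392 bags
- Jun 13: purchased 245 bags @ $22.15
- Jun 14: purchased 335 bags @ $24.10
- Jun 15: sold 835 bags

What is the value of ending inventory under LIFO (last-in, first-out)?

Jun 12, 392 sold [LIFO — newest first]: 301 @ $23.40 + 91 @ $20.90 = $8,945.30
Jun 15, 835 sold [LIFO — newest first]: 335 @ $24.10 + 245 @ $22.15 + 105 @ $20.90 + 68 @ $24.75 + 82 @ $24.35 = $19,374.45
Total COGS = $8,945.30 + $19,374.45 = $28,319.75
Ending inventory: 217 @ $24.35 = $5,283.95
Check: goods available $33,603.70 = COGS $28,319.75 + ending $5,283.95

Ending inventory = $5,283.95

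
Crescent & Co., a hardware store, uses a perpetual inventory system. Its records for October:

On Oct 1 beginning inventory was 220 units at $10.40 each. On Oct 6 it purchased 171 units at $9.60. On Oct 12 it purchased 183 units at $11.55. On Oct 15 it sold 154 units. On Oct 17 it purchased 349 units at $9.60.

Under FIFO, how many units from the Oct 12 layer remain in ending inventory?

Oct 15, 154 sold [FIFO — oldest first]: 154 @ $10.40 = $1,601.60
Ending inventory: 66 @ $10.40 + 171 @ $9.60 + 183 @ $11.55 + 349 @ $9.60 = $7,792.05
Check: goods available $9,393.65 = COGS $1,601.60 + ending $7,792.05

183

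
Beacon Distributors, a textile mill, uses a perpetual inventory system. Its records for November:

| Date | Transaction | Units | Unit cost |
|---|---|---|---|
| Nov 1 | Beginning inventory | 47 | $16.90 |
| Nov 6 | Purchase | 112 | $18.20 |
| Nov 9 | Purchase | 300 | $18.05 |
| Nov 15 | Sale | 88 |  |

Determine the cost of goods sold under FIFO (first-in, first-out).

Nov 15, 88 sold [FIFO — oldest first]: 47 @ $16.90 + 41 @ $18.20 = $1,540.50
Ending inventory: 71 @ $18.20 + 300 @ $18.05 = $6,707.20
Check: goods available $8,247.70 = COGS $1,540.50 + ending $6,707.20

COGS = $1,540.50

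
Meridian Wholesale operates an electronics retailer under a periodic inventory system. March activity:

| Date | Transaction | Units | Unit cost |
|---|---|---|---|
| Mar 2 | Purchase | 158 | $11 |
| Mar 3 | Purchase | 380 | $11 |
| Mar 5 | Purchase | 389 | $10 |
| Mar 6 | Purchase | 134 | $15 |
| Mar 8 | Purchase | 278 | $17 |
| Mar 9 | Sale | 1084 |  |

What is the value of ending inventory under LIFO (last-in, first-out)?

Ending inventory = $2,805

Mar 9, 1084 sold [LIFO — newest first]: 278 @ $17 + 134 @ $15 + 389 @ $10 + 283 @ $11 = $13,739
Ending inventory: 158 @ $11 + 97 @ $11 = $2,805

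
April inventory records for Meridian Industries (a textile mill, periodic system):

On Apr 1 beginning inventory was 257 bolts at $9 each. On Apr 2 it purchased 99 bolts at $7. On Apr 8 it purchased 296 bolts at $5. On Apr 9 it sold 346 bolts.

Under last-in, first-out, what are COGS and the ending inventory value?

COGS = $1,830; ending inventory = $2,656

Apr 9, 346 sold [LIFO — newest first]: 296 @ $5 + 50 @ $7 = $1,830
Ending inventory: 257 @ $9 + 49 @ $7 = $2,656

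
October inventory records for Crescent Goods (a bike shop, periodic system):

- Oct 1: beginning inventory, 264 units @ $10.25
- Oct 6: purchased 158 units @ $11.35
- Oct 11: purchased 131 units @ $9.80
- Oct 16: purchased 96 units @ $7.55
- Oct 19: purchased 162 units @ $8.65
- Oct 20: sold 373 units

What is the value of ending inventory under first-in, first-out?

Ending inventory = $3,966.05

Oct 20, 373 sold [FIFO — oldest first]: 264 @ $10.25 + 109 @ $11.35 = $3,943.15
Ending inventory: 49 @ $11.35 + 131 @ $9.80 + 96 @ $7.55 + 162 @ $8.65 = $3,966.05
Check: goods available $7,909.20 = COGS $3,943.15 + ending $3,966.05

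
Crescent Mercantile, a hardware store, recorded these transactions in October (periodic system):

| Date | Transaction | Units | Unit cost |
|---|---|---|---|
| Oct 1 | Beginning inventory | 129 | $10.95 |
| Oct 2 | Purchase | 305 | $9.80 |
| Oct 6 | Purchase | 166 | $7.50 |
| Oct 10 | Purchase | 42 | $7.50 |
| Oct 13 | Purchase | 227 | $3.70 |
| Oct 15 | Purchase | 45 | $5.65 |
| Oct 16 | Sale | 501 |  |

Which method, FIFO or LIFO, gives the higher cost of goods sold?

FIFO

FIFO COGS: 129 @ $10.95 + 305 @ $9.80 + 67 @ $7.50 = $4,904.05
LIFO COGS: 45 @ $5.65 + 227 @ $3.70 + 42 @ $7.50 + 166 @ $7.50 + 21 @ $9.80 = $2,859.95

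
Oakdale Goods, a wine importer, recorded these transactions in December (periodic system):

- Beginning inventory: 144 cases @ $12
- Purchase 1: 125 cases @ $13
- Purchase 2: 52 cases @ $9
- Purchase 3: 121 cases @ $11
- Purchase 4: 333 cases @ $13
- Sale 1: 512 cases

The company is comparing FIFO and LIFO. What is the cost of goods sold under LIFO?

FIFO COGS: 144 @ $12 + 125 @ $13 + 52 @ $9 + 121 @ $11 + 70 @ $13 = $6,062
LIFO COGS: 333 @ $13 + 121 @ $11 + 52 @ $9 + 6 @ $13 = $6,206

COGS = $6,206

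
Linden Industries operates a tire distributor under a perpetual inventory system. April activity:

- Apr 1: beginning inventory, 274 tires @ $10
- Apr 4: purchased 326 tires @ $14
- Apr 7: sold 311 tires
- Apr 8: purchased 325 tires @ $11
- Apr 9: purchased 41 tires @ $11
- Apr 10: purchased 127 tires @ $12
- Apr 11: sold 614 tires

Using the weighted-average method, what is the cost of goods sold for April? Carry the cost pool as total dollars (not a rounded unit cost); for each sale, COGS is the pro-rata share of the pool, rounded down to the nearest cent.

COGS = $10,905.86

After Apr 1: 274 on hand, pool $2,740.00 (≈ $10.0000 each)
After Apr 4: 600 on hand, pool $7,304.00 (≈ $12.1733 each)
Apr 7, sell 311: 311/600 × $7,304.00 → $3,785.90
After Apr 8: 614 on hand, pool $7,093.10 (≈ $11.5523 each)
After Apr 9: 655 on hand, pool $7,544.10 (≈ $11.5177 each)
After Apr 10: 782 on hand, pool $9,068.10 (≈ $11.5960 each)
Apr 11, sell 614: 614/782 × $9,068.10 → $7,119.96
Total COGS = $3,785.90 + $7,119.96 = $10,905.86
Ending inventory (cost pool remaining) = $1,948.14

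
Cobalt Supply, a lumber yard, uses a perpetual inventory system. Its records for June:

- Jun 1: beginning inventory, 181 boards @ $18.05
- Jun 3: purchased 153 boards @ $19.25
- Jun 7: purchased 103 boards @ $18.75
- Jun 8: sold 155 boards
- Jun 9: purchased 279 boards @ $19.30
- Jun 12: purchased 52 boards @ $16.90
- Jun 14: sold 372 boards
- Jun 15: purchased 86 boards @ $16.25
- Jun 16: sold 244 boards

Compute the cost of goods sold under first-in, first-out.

Jun 8, 155 sold [FIFO — oldest first]: 155 @ $18.05 = $2,797.75
Jun 14, 372 sold [FIFO — oldest first]: 26 @ $18.05 + 153 @ $19.25 + 103 @ $18.75 + 90 @ $19.30 = $7,082.80
Jun 16, 244 sold [FIFO — oldest first]: 189 @ $19.30 + 52 @ $16.90 + 3 @ $16.25 = $4,575.25
Total COGS = $2,797.75 + $7,082.80 + $4,575.25 = $14,455.80
Ending inventory: 83 @ $16.25 = $1,348.75

COGS = $14,455.80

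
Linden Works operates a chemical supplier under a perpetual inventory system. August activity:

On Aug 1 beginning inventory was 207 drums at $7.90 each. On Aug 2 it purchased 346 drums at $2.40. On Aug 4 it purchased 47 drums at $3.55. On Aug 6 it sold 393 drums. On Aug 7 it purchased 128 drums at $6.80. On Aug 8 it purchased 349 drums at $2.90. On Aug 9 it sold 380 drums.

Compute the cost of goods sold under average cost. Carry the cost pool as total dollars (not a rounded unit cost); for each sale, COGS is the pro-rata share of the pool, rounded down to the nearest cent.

COGS = $3,274.72

After Aug 1: 207 on hand, pool $1,635.30 (≈ $7.9000 each)
After Aug 2: 553 on hand, pool $2,465.70 (≈ $4.4588 each)
After Aug 4: 600 on hand, pool $2,632.55 (≈ $4.3876 each)
Aug 6, sell 393: 393/600 × $2,632.55 → $1,724.32
After Aug 7: 335 on hand, pool $1,778.63 (≈ $5.3093 each)
After Aug 8: 684 on hand, pool $2,790.73 (≈ $4.0800 each)
Aug 9, sell 380: 380/684 × $2,790.73 → $1,550.40
Total COGS = $1,724.32 + $1,550.40 = $3,274.72
Ending inventory (cost pool remaining) = $1,240.33
Check: goods available $4,515.05 = COGS $3,274.72 + ending $1,240.33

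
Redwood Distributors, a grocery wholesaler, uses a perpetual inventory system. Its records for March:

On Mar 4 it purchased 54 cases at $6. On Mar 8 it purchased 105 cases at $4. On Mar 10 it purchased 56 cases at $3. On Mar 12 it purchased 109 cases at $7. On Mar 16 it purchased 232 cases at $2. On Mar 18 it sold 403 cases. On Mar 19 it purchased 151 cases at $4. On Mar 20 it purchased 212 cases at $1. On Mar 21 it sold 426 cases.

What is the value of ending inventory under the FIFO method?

Ending inventory = $90

Mar 18, 403 sold [FIFO — oldest first]: 54 @ $6 + 105 @ $4 + 56 @ $3 + 109 @ $7 + 79 @ $2 = $1,833
Mar 21, 426 sold [FIFO — oldest first]: 153 @ $2 + 151 @ $4 + 122 @ $1 = $1,032
Total COGS = $1,833 + $1,032 = $2,865
Ending inventory: 90 @ $1 = $90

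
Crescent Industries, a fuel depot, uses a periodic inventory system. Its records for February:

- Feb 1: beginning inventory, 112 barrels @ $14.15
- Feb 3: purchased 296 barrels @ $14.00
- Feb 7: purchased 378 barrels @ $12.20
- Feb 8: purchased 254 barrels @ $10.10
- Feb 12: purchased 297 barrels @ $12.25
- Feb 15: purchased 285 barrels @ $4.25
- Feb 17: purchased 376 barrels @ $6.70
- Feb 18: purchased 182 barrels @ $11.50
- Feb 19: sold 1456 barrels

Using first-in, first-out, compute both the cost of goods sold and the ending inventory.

Feb 19, 1456 sold [FIFO — oldest first]: 112 @ $14.15 + 296 @ $14.00 + 378 @ $12.20 + 254 @ $10.10 + 297 @ $12.25 + 119 @ $4.25 = $17,049.80
Ending inventory: 166 @ $4.25 + 376 @ $6.70 + 182 @ $11.50 = $5,317.70
Check: goods available $22,367.50 = COGS $17,049.80 + ending $5,317.70

COGS = $17,049.80; ending inventory = $5,317.70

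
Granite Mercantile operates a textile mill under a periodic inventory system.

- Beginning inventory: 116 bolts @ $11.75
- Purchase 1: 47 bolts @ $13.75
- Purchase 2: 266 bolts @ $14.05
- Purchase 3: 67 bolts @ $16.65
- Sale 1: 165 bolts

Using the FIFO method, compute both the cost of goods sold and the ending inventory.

COGS = $2,037.35; ending inventory = $4,824.75

Sale 1 (165) [FIFO — oldest first]: 116 @ $11.75 + 47 @ $13.75 + 2 @ $14.05 = $2,037.35
Ending inventory: 264 @ $14.05 + 67 @ $16.65 = $4,824.75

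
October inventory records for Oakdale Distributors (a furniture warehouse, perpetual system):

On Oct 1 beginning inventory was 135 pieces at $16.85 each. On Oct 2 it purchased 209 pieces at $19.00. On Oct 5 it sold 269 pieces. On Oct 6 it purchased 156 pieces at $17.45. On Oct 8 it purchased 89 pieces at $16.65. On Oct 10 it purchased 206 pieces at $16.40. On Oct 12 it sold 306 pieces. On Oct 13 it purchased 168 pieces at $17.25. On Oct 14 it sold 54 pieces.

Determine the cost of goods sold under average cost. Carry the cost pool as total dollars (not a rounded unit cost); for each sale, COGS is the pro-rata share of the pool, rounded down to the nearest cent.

After Oct 1: 135 on hand, pool $2,274.75 (≈ $16.8500 each)
After Oct 2: 344 on hand, pool $6,245.75 (≈ $18.1562 each)
Oct 5, sell 269: 269/344 × $6,245.75 → $4,884.03
After Oct 6: 231 on hand, pool $4,083.92 (≈ $17.6793 each)
After Oct 8: 320 on hand, pool $5,565.77 (≈ $17.3930 each)
After Oct 10: 526 on hand, pool $8,944.17 (≈ $17.0041 each)
Oct 12, sell 306: 306/526 × $8,944.17 → $5,203.26
After Oct 13: 388 on hand, pool $6,638.91 (≈ $17.1106 each)
Oct 14, sell 54: 54/388 × $6,638.91 → $923.97
Total COGS = $4,884.03 + $5,203.26 + $923.97 = $11,011.26
Ending inventory (cost pool remaining) = $5,714.94
Check: goods available $16,726.20 = COGS $11,011.26 + ending $5,714.94

COGS = $11,011.26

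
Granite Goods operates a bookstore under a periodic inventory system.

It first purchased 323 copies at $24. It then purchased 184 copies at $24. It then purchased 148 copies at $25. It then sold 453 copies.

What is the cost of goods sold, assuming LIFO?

Sale 1 (453) [LIFO — newest first]: 148 @ $25 + 184 @ $24 + 121 @ $24 = $11,020
Ending inventory: 202 @ $24 = $4,848

COGS = $11,020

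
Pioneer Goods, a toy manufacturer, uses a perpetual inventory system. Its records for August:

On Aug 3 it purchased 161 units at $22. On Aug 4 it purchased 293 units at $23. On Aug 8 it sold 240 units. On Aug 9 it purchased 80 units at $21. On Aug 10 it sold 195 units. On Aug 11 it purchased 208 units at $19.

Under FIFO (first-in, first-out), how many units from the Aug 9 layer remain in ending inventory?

Aug 8, 240 sold [FIFO — oldest first]: 161 @ $22 + 79 @ $23 = $5,359
Aug 10, 195 sold [FIFO — oldest first]: 195 @ $23 = $4,485
Total COGS = $5,359 + $4,485 = $9,844
Ending inventory: 19 @ $23 + 80 @ $21 + 208 @ $19 = $6,069

80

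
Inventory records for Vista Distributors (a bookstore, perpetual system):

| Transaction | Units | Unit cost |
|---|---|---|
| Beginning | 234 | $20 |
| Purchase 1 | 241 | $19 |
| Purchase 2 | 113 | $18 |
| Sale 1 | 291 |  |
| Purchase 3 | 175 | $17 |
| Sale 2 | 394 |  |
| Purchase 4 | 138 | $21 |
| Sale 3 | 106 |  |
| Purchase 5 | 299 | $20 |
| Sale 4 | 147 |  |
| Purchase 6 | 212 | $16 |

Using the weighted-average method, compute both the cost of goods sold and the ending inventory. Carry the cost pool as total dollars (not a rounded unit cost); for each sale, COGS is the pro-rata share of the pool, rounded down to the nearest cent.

COGS = $17,901.99; ending inventory = $8,636.01

After Beginning: 234 on hand, pool $4,680.00 (≈ $20.0000 each)
After Purchase 1: 475 on hand, pool $9,259.00 (≈ $19.4926 each)
After Purchase 2: 588 on hand, pool $11,293.00 (≈ $19.2058 each)
Sale 1, sell 291: 291/588 × $11,293.00 → $5,588.88
After Purchase 3: 472 on hand, pool $8,679.12 (≈ $18.3880 each)
Sale 2, sell 394: 394/472 × $8,679.12 → $7,244.85
After Purchase 4: 216 on hand, pool $4,332.27 (≈ $20.0568 each)
Sale 3, sell 106: 106/216 × $4,332.27 → $2,126.02
After Purchase 5: 409 on hand, pool $8,186.25 (≈ $20.0153 each)
Sale 4, sell 147: 147/409 × $8,186.25 → $2,942.24
After Purchase 6: 474 on hand, pool $8,636.01 (≈ $18.2194 each)
Total COGS = $5,588.88 + $7,244.85 + $2,126.02 + $2,942.24 = $17,901.99
Ending inventory (cost pool remaining) = $8,636.01
Check: goods available $26,538.00 = COGS $17,901.99 + ending $8,636.01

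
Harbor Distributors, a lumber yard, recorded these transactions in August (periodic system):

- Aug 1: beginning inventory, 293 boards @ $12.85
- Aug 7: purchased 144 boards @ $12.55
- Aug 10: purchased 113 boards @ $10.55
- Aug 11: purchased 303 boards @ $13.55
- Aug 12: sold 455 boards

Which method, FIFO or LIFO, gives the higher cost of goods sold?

LIFO

FIFO COGS: 293 @ $12.85 + 144 @ $12.55 + 18 @ $10.55 = $5,762.15
LIFO COGS: 303 @ $13.55 + 113 @ $10.55 + 39 @ $12.55 = $5,787.25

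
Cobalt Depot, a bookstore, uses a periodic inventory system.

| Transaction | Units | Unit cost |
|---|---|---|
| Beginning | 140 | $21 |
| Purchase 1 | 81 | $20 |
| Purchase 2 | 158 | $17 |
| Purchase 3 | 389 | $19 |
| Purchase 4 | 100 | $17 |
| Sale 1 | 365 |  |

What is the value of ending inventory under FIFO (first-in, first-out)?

Sale 1 (365) [FIFO — oldest first]: 140 @ $21 + 81 @ $20 + 144 @ $17 = $7,008
Ending inventory: 14 @ $17 + 389 @ $19 + 100 @ $17 = $9,329
Check: goods available $16,337 = COGS $7,008 + ending $9,329

Ending inventory = $9,329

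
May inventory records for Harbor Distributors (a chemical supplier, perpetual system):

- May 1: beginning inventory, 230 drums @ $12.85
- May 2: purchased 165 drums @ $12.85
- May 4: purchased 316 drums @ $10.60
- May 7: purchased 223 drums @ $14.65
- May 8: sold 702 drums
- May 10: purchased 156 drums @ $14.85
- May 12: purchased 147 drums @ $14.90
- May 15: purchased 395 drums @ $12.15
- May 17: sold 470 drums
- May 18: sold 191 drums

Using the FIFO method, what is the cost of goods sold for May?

COGS = $17,730.10

May 8, 702 sold [FIFO — oldest first]: 230 @ $12.85 + 165 @ $12.85 + 307 @ $10.60 = $8,329.95
May 17, 470 sold [FIFO — oldest first]: 9 @ $10.60 + 223 @ $14.65 + 156 @ $14.85 + 82 @ $14.90 = $6,900.75
May 18, 191 sold [FIFO — oldest first]: 65 @ $14.90 + 126 @ $12.15 = $2,499.40
Total COGS = $8,329.95 + $6,900.75 + $2,499.40 = $17,730.10
Ending inventory: 269 @ $12.15 = $3,268.35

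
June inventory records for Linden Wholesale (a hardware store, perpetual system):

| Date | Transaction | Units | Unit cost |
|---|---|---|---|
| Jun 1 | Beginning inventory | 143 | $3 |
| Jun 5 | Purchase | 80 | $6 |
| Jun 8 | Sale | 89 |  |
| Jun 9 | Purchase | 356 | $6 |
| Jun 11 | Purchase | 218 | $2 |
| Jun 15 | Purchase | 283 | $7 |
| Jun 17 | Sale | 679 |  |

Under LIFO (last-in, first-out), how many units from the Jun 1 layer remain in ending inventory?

Jun 8, 89 sold [LIFO — newest first]: 80 @ $6 + 9 @ $3 = $507
Jun 17, 679 sold [LIFO — newest first]: 283 @ $7 + 218 @ $2 + 178 @ $6 = $3,485
Total COGS = $507 + $3,485 = $3,992
Ending inventory: 134 @ $3 + 178 @ $6 = $1,470

134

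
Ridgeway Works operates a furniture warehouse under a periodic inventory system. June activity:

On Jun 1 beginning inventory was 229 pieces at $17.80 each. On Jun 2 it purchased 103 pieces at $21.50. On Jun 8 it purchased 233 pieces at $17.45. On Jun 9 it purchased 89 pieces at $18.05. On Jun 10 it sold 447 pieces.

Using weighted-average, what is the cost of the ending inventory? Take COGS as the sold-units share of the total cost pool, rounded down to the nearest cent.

Jun 10, sell 447: 447/654 × $11,963.00 → $8,176.54
Ending inventory (cost pool remaining) = $3,786.46
Check: goods available $11,963.00 = COGS $8,176.54 + ending $3,786.46

Ending inventory = $3,786.46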